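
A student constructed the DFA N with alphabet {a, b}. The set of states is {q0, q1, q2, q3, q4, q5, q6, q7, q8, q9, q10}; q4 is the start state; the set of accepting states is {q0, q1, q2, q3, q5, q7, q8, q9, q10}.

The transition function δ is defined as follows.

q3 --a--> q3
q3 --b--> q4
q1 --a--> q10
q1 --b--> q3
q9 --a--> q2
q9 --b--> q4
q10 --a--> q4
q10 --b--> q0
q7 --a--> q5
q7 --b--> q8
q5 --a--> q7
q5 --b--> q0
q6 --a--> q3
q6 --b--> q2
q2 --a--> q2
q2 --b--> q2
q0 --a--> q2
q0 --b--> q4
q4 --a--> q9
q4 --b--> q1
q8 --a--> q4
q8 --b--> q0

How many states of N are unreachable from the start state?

No path from q4 leads to q5, q6, q7, q8; the other 7 states are all reachable.

4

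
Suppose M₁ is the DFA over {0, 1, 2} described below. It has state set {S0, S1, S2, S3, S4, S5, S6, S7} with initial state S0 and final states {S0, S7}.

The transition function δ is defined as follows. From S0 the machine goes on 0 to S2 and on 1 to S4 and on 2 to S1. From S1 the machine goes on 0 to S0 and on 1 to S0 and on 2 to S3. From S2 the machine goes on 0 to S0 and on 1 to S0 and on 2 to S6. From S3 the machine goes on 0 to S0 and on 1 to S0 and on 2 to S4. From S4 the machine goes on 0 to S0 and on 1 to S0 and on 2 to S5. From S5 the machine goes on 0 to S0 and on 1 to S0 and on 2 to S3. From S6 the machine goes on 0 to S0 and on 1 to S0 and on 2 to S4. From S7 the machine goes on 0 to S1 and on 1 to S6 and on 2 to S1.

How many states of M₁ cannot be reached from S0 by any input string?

Starting at S0 and following transitions, the reachable set is {S0, S1, S2, S3, S4, S5, S6}. That leaves S7 unreachable — 1 in total.

1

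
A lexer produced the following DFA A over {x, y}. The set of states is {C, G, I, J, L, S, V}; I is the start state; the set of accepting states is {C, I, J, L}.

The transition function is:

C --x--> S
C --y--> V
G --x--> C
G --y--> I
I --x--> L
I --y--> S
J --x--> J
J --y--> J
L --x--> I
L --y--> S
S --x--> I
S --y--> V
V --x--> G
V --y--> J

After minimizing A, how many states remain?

6

Initial partition by acceptance: {C,I,J,L} | {G,S,V}.
On input x, block {C,I,J,L} splits into {I,J,L} and {C}.
Refine {I,J,L} on symbol y: members go to different blocks, giving {I,L} and {J}.
Refine {G,S,V} on symbol x: members go to different blocks, giving {G} and {V} and {S}.
Stable partition: {I,L} | {G} | {C} | {J} | {V} | {S} — 6 equivalence classes.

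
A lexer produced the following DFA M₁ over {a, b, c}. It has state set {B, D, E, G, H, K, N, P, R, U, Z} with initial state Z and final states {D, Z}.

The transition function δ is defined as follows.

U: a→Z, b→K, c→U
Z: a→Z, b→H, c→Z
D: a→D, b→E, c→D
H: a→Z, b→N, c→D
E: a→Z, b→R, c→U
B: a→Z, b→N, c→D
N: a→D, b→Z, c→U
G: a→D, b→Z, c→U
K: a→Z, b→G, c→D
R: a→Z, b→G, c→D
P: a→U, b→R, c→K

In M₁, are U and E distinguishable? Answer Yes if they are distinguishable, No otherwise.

First remove the unreachable states {B,P}; 9 states remain.
P0 = {D,Z} | {E,G,H,K,N,R,U}.
On input b, block {E,G,H,K,N,R,U} splits into {E,H,K,R,U} and {G,N}.
On input b, block {E,H,K,R,U} splits into {H,K,R} and {E,U}.
On input b, block {D,Z} splits into {Z} and {D}.
The partition is now stable with 5 blocks: {Z} | {H,K,R} | {G,N} | {E,U} | {D}.
U and E lie in the same block of the stable partition, so they are equivalent — no string distinguishes them.

No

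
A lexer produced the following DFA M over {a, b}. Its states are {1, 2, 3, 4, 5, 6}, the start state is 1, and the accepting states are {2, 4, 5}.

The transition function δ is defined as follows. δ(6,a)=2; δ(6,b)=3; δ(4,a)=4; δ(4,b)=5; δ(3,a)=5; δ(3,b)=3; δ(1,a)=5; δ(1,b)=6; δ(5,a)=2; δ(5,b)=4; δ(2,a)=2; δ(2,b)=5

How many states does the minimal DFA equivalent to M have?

All states are reachable from the start state.
Start with accepting vs non-accepting: {2,4,5} | {1,3,6}.
Stable partition: {2,4,5} | {1,3,6} — 2 equivalence classes.

2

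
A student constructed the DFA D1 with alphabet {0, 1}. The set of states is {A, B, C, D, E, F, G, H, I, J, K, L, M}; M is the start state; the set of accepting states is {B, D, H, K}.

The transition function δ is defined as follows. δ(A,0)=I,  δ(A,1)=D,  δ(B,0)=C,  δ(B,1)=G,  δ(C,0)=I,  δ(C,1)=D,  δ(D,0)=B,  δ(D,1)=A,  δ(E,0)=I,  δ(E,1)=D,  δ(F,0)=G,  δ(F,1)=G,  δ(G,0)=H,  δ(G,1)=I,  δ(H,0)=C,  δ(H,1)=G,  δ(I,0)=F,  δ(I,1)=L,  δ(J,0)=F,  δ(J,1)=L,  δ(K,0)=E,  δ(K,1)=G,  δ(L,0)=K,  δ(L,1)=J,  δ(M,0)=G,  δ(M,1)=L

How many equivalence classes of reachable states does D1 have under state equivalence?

Initial partition by acceptance: {B,D,H,K} | {A,C,E,F,G,I,J,L,M}.
Refine {B,D,H,K} on symbol 0: members go to different blocks, giving {B,H,K} and {D}.
Refine {A,C,E,F,G,I,J,L,M} on symbol 0: members go to different blocks, giving {A,C,E,F,I,J,M} and {G,L}.
On input 0, block {A,C,E,F,I,J,M} splits into {A,C,E,I,J} and {F,M}.
Split {A,C,E,I,J} by δ(·,0) → {A,C,E} and {I,J}.
Stable partition: {B,H,K} | {A,C,E} | {D} | {G,L} | {F,M} | {I,J} — 6 equivalence classes.

6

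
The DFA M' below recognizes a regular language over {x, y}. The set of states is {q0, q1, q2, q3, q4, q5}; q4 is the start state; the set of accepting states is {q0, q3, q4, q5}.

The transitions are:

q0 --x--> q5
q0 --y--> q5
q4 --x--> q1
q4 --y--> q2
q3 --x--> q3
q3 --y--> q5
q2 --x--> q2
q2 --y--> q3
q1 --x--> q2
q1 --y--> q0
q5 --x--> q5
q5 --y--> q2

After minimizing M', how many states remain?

Every state is reachable, so we keep all 6.
Start with accepting vs non-accepting: {q0,q3,q4,q5} | {q1,q2}.
On input x, block {q0,q3,q4,q5} splits into {q0,q3,q5} and {q4}.
On input y, block {q0,q3,q5} splits into {q0,q3} and {q5}.
Refine {q0,q3} on symbol x: members go to different blocks, giving {q0} and {q3}.
On input y, block {q1,q2} splits into {q1} and {q2}.
No further refinement is possible. Final partition (6 blocks): {q0} | {q1} | {q4} | {q5} | {q3} | {q2}.

6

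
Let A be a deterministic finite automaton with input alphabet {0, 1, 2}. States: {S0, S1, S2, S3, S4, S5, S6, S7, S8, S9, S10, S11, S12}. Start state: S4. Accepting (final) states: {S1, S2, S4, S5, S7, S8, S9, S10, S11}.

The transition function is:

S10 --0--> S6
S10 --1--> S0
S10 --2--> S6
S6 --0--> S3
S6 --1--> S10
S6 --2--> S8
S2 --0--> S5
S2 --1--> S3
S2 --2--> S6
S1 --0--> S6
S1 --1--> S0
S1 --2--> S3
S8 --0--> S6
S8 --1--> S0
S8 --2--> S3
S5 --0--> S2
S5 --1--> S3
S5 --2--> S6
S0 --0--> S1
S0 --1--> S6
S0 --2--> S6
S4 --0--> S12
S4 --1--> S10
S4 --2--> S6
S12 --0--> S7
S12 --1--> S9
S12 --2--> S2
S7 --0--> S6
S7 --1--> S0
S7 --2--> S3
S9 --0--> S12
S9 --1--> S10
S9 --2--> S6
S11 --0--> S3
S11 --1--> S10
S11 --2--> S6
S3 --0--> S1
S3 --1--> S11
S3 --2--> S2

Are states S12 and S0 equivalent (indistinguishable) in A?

No

P0 = {S1,S2,S4,S5,S7,S8,S9,S10,S11} | {S0,S3,S6,S12}.
Split {S1,S2,S4,S5,S7,S8,S9,S10,S11} by δ(·,0) → {S1,S4,S7,S8,S9,S10,S11} and {S2,S5}.
Split {S1,S4,S7,S8,S9,S10,S11} by δ(·,1) → {S1,S7,S8,S10} and {S4,S9,S11}.
Split {S0,S3,S6,S12} by δ(·,0) → {S0,S3,S12} and {S6}.
Refine {S1,S7,S8,S10} on symbol 2: members go to different blocks, giving {S1,S7,S8} and {S10}.
On input 1, block {S0,S3,S12} splits into {S3,S12} and {S0}.
No further refinement is possible. Final partition (7 blocks): {S1,S7,S8} | {S3,S12} | {S2,S5} | {S4,S9,S11} | {S6} | {S10} | {S0}.
S12 and S0 end up in different blocks, so they are distinguishable. For instance, the string '1' is accepted from only S12.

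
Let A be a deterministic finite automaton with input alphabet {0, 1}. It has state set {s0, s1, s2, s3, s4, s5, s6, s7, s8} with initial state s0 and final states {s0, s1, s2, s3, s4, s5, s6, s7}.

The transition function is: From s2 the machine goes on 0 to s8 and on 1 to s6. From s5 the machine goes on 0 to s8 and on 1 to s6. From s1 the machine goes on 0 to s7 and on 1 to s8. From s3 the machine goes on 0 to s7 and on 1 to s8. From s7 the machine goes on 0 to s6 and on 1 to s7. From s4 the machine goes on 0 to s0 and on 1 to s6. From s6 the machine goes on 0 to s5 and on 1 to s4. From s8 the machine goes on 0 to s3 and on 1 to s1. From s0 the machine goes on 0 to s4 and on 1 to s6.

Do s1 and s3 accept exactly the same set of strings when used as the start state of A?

States {s2} cannot be reached from the start state, so discard them.
Start with accepting vs non-accepting: {s0,s1,s3,s4,s5,s6,s7} | {s8}.
On input 0, block {s0,s1,s3,s4,s5,s6,s7} splits into {s0,s1,s3,s4,s6,s7} and {s5}.
Split {s0,s1,s3,s4,s6,s7} by δ(·,0) → {s0,s1,s3,s4,s7} and {s6}.
Refine {s0,s1,s3,s4,s7} on symbol 0: members go to different blocks, giving {s0,s1,s3,s4} and {s7}.
Refine {s0,s1,s3,s4} on symbol 0: members go to different blocks, giving {s0,s4} and {s1,s3}.
Stable partition: {s0,s4} | {s8} | {s5} | {s6} | {s7} | {s1,s3} — 6 equivalence classes.
s1 and s3 lie in the same block of the stable partition, so they are equivalent — no string distinguishes them.

Yes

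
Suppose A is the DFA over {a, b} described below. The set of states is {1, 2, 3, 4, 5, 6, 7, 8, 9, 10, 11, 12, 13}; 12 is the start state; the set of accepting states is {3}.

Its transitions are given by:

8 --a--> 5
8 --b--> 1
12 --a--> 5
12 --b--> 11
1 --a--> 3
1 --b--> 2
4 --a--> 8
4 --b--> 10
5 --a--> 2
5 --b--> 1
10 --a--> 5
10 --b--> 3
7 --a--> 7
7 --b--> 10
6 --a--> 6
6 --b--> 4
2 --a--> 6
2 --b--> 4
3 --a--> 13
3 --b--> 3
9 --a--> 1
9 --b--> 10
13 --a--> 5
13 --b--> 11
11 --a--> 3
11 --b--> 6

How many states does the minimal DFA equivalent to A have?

7

States {7,9} cannot be reached from the start state, so discard them.
Start with accepting vs non-accepting: {3} | {1,2,4,5,6,8,10,11,12,13}.
Refine {1,2,4,5,6,8,10,11,12,13} on symbol a: members go to different blocks, giving {2,4,5,6,8,10,12,13} and {1,11}.
Refine {2,4,5,6,8,10,12,13} on symbol b: members go to different blocks, giving {5,8,12,13} and {2,4,6} and {10}.
Split {5,8,12,13} by δ(·,a) → {8,12,13} and {5}.
Refine {2,4,6} on symbol a: members go to different blocks, giving {2,6} and {4}.
The partition is now stable with 7 blocks: {3} | {8,12,13} | {1,11} | {2,6} | {10} | {5} | {4}.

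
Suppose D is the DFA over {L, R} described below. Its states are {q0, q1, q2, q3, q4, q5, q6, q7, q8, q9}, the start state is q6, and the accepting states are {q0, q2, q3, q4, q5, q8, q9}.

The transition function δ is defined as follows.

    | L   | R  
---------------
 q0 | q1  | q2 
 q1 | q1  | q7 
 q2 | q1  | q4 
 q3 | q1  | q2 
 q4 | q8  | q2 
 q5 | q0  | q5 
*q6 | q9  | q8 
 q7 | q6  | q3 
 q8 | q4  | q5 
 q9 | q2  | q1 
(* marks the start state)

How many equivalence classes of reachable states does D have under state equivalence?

All states are reachable from the start state.
P0 = {q0,q2,q3,q4,q5,q8,q9} | {q1,q6,q7}.
Refine {q0,q2,q3,q4,q5,q8,q9} on symbol L: members go to different blocks, giving {q4,q5,q8,q9} and {q0,q2,q3}.
On input L, block {q4,q5,q8,q9} splits into {q4,q8} and {q5,q9}.
Refine {q4,q8} on symbol R: members go to different blocks, giving {q4} and {q8}.
Refine {q1,q6,q7} on symbol L: members go to different blocks, giving {q1,q7} and {q6}.
On input L, block {q1,q7} splits into {q1} and {q7}.
On input R, block {q0,q2,q3} splits into {q0,q3} and {q2}.
Split {q5,q9} by δ(·,L) → {q5} and {q9}.
No further refinement is possible. Final partition (9 blocks): {q4} | {q1} | {q0,q3} | {q5} | {q8} | {q6} | {q7} | {q2} | {q9}.

9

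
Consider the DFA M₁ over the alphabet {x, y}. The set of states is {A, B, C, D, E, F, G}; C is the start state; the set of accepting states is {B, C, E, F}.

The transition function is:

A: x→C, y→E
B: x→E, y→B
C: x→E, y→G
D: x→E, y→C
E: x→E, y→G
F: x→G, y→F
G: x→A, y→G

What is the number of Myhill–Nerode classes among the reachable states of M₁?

States {B,D,F} cannot be reached from the start state, so discard them.
P0 = {C,E} | {A,G}.
Split {A,G} by δ(·,x) → {A} and {G}.
No further refinement is possible. Final partition (3 blocks): {C,E} | {A} | {G}.

3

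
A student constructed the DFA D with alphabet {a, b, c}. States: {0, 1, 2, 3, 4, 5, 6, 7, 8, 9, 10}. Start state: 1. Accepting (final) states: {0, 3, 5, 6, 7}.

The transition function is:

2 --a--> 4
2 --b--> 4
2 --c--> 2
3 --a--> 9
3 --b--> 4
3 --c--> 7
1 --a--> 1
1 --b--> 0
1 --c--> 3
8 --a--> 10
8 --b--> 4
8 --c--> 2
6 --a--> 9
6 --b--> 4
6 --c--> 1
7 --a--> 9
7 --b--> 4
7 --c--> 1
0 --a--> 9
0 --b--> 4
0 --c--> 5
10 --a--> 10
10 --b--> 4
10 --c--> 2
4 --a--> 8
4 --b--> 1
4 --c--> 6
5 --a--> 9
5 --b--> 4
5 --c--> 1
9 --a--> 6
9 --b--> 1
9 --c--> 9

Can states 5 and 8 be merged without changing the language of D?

All states are reachable from the start state.
Start with accepting vs non-accepting: {0,3,5,6,7} | {1,2,4,8,9,10}.
Split {0,3,5,6,7} by δ(·,c) → {5,6,7} and {0,3}.
Refine {1,2,4,8,9,10} on symbol a: members go to different blocks, giving {1,2,4,8,10} and {9}.
On input b, block {1,2,4,8,10} splits into {2,4,8,10} and {1}.
On input b, block {2,4,8,10} splits into {2,8,10} and {4}.
Refine {2,8,10} on symbol a: members go to different blocks, giving {8,10} and {2}.
Stable partition: {5,6,7} | {8,10} | {0,3} | {9} | {1} | {4} | {2} — 7 equivalence classes.
5 and 8 end up in different blocks, so they are distinguishable. For instance, the string 'ε' is accepted from only 5.

No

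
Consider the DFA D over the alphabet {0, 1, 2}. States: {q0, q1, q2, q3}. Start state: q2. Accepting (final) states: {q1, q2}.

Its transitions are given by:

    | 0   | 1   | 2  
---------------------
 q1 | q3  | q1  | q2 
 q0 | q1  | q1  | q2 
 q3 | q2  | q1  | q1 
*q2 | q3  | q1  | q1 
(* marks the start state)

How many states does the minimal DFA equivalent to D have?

2

Reachable states from the start: {q1,q2,q3}. Unreachable: {q0} — drop them.
Initial partition by acceptance: {q1,q2} | {q3}.
Stable partition: {q1,q2} | {q3} — 2 equivalence classes.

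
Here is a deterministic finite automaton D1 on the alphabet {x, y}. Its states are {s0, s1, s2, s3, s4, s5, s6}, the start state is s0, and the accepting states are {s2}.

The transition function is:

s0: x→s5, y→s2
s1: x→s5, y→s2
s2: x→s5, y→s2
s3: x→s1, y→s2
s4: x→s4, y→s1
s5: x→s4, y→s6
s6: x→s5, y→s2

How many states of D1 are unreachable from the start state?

No path from s0 leads to s3; the other 6 states are all reachable.

1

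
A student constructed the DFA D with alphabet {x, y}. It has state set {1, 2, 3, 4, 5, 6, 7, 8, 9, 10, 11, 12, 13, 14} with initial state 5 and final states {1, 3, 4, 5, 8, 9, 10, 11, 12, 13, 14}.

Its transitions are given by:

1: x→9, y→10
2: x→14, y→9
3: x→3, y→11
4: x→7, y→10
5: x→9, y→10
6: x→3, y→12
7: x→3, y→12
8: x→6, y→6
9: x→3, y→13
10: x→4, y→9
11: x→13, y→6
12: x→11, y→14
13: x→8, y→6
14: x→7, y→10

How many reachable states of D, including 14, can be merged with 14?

2

Reachable states from the start: {3,4,5,6,7,8,9,10,11,12,13,14}. Unreachable: {1,2} — drop them.
Initial partition by acceptance: {3,4,5,8,9,10,11,12,13,14} | {6,7}.
Refine {3,4,5,8,9,10,11,12,13,14} on symbol x: members go to different blocks, giving {3,5,9,10,11,12,13} and {4,8,14}.
Refine {3,5,9,10,11,12,13} on symbol x: members go to different blocks, giving {3,5,9,11,12} and {10,13}.
Split {3,5,9,11,12} by δ(·,x) → {3,5,9,12} and {11}.
Split {3,5,9,12} by δ(·,x) → {3,5,9} and {12}.
On input y, block {3,5,9} splits into {5,9} and {3}.
On input x, block {5,9} splits into {5} and {9}.
Split {4,8,14} by δ(·,y) → {4,14} and {8}.
Refine {10,13} on symbol x: members go to different blocks, giving {10} and {13}.
The partition is now stable with 10 blocks: {5} | {6,7} | {4,14} | {10} | {11} | {12} | {3} | {9} | {8} | {13}.
The equivalence class containing 14 is {4,14}, of size 2.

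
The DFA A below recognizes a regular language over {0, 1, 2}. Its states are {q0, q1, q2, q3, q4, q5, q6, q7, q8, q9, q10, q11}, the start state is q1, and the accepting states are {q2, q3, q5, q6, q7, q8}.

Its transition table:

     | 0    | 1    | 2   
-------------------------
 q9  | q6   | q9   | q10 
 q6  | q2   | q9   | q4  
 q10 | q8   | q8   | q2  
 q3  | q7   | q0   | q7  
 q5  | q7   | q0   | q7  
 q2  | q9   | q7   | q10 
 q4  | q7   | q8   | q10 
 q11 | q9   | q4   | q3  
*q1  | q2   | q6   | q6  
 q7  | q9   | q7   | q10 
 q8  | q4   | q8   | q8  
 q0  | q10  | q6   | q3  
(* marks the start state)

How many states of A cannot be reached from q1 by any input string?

Starting at q1 and following transitions, the reachable set is {q1, q2, q4, q6, q7, q8, q9, q10}. That leaves q0, q3, q5, q11 unreachable — 4 in total.

4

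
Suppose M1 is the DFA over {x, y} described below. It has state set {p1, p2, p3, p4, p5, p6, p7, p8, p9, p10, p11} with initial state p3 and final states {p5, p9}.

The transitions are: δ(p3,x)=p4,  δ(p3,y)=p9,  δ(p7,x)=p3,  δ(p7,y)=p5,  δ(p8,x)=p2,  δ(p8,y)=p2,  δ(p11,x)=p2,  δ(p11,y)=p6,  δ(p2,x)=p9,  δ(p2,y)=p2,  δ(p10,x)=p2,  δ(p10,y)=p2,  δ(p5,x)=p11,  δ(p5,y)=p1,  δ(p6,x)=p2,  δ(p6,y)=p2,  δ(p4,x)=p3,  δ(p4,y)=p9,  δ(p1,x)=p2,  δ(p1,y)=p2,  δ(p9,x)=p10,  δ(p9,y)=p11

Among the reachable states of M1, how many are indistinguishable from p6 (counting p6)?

2

First remove the unreachable states {p1,p5,p7,p8}; 7 states remain.
P0 = {p9} | {p2,p3,p4,p6,p10,p11}.
On input x, block {p2,p3,p4,p6,p10,p11} splits into {p3,p4,p6,p10,p11} and {p2}.
Split {p3,p4,p6,p10,p11} by δ(·,x) → {p6,p10,p11} and {p3,p4}.
Split {p6,p10,p11} by δ(·,y) → {p6,p10} and {p11}.
Stable partition: {p9} | {p6,p10} | {p2} | {p3,p4} | {p11} — 5 equivalence classes.
State p6 belongs to the block {p6,p10}, which has 2 states.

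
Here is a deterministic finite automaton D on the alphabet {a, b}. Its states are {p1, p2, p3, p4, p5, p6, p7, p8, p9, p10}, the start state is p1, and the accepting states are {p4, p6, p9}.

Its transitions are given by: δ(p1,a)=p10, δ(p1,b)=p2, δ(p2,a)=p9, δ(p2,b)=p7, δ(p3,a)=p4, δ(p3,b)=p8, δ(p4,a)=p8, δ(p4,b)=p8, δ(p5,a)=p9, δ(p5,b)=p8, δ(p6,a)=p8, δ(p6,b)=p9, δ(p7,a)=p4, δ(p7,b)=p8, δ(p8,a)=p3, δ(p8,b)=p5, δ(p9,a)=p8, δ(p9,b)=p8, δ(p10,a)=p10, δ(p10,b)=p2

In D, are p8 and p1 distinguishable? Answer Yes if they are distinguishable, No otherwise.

Yes

States {p6} cannot be reached from the start state, so discard them.
P0 = {p4,p9} | {p1,p2,p3,p5,p7,p8,p10}.
Split {p1,p2,p3,p5,p7,p8,p10} by δ(·,a) → {p2,p3,p5,p7} and {p1,p8,p10}.
Refine {p2,p3,p5,p7} on symbol b: members go to different blocks, giving {p3,p5,p7} and {p2}.
On input a, block {p1,p8,p10} splits into {p1,p10} and {p8}.
Stable partition: {p4,p9} | {p3,p5,p7} | {p1,p10} | {p2} | {p8} — 5 equivalence classes.
p8 and p1 end up in different blocks, so they are distinguishable. For instance, the string 'aa' is accepted from only p8.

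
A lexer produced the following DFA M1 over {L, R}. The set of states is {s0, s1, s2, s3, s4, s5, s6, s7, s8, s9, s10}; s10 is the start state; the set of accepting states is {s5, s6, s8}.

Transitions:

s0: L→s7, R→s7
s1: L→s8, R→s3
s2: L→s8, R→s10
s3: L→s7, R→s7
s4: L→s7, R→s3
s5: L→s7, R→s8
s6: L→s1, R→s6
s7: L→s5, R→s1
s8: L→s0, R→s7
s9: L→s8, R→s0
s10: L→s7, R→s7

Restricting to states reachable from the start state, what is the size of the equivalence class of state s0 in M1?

States {s2,s4,s6,s9} cannot be reached from the start state, so discard them.
P0 = {s5,s8} | {s0,s1,s3,s7,s10}.
Refine {s5,s8} on symbol R: members go to different blocks, giving {s5} and {s8}.
Split {s0,s1,s3,s7,s10} by δ(·,L) → {s0,s3,s10} and {s1} and {s7}.
Stable partition: {s5} | {s0,s3,s10} | {s8} | {s1} | {s7} — 5 equivalence classes.
State s0 belongs to the block {s0,s3,s10}, which has 3 states.

3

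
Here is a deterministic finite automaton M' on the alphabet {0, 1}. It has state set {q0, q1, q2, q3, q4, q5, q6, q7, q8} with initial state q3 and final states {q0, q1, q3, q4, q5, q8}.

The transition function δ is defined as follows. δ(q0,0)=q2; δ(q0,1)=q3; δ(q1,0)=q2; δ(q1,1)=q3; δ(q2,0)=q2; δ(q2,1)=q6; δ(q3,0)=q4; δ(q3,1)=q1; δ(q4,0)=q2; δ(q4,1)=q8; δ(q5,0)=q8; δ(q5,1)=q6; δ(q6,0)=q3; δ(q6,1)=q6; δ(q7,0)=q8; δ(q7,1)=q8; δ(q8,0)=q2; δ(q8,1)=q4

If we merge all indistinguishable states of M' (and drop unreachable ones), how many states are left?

Reachable states from the start: {q1,q2,q3,q4,q6,q8}. Unreachable: {q0,q5,q7} — drop them.
P0 = {q1,q3,q4,q8} | {q2,q6}.
Refine {q1,q3,q4,q8} on symbol 0: members go to different blocks, giving {q1,q4,q8} and {q3}.
Split {q1,q4,q8} by δ(·,1) → {q4,q8} and {q1}.
Split {q2,q6} by δ(·,0) → {q2} and {q6}.
The partition is now stable with 5 blocks: {q4,q8} | {q2} | {q3} | {q1} | {q6}.

5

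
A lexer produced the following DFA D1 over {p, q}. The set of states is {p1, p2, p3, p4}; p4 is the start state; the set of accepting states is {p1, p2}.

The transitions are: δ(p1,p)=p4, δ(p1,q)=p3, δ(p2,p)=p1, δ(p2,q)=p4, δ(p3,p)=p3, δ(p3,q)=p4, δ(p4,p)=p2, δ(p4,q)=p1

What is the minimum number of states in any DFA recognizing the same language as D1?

All states are reachable from the start state.
Start with accepting vs non-accepting: {p1,p2} | {p3,p4}.
On input p, block {p1,p2} splits into {p1} and {p2}.
On input p, block {p3,p4} splits into {p3} and {p4}.
No further refinement is possible. Final partition (4 blocks): {p1} | {p3} | {p2} | {p4}.

4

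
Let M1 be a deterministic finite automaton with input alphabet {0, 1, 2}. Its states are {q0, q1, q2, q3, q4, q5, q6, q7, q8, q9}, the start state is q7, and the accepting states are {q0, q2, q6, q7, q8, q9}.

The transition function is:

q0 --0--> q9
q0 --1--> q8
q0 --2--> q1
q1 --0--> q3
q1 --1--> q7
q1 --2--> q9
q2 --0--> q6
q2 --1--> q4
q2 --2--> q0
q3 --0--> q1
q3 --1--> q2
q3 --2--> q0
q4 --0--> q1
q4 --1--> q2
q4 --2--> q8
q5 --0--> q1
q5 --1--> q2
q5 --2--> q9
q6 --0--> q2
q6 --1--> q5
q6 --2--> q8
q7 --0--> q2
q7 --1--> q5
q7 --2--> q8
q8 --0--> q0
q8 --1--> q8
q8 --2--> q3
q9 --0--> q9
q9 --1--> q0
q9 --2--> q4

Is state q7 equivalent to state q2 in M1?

Yes

All states are reachable from the start state.
P0 = {q0,q2,q6,q7,q8,q9} | {q1,q3,q4,q5}.
On input 1, block {q0,q2,q6,q7,q8,q9} splits into {q0,q8,q9} and {q2,q6,q7}.
Stable partition: {q0,q8,q9} | {q1,q3,q4,q5} | {q2,q6,q7} — 3 equivalence classes.
q7 and q2 lie in the same block of the stable partition, so they are equivalent — no string distinguishes them.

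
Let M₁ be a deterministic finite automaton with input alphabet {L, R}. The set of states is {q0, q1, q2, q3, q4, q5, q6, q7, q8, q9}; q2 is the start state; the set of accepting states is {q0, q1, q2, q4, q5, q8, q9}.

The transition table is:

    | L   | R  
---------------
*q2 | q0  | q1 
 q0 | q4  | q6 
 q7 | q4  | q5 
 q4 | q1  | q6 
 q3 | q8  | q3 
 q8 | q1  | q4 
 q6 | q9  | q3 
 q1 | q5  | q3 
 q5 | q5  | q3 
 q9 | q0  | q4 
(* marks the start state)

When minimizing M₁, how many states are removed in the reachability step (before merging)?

1

BFS from q2 reaches {q0, q1, q2, q3, q4, q5, q6, q8, q9}; the 1 state(s) q7 are never visited.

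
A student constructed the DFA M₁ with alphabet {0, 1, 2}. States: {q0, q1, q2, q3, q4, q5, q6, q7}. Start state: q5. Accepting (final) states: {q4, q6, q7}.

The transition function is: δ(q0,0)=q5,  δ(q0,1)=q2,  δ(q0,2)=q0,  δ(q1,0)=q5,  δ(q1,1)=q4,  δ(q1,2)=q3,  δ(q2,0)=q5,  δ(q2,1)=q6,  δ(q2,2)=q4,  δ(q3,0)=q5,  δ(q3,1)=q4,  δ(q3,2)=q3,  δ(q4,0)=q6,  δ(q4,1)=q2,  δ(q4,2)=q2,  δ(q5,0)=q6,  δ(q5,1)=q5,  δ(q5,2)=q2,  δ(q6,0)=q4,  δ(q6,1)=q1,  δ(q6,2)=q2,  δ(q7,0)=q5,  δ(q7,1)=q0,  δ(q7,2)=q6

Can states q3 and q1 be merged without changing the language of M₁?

Yes

Reachable states from the start: {q1,q2,q3,q4,q5,q6}. Unreachable: {q0,q7} — drop them.
Initial partition by acceptance: {q4,q6} | {q1,q2,q3,q5}.
Refine {q1,q2,q3,q5} on symbol 0: members go to different blocks, giving {q1,q2,q3} and {q5}.
Split {q1,q2,q3} by δ(·,2) → {q1,q3} and {q2}.
Split {q4,q6} by δ(·,1) → {q4} and {q6}.
Stable partition: {q4} | {q1,q3} | {q5} | {q2} | {q6} — 5 equivalence classes.
q3 and q1 lie in the same block of the stable partition, so they are equivalent — no string distinguishes them.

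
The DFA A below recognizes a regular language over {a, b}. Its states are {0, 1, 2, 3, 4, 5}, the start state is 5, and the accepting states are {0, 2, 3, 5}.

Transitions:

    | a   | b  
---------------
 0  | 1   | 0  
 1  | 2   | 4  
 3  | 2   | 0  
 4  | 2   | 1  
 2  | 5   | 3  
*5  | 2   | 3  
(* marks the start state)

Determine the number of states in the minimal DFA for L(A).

Every state is reachable, so we keep all 6.
Start with accepting vs non-accepting: {0,2,3,5} | {1,4}.
On input a, block {0,2,3,5} splits into {2,3,5} and {0}.
Split {2,3,5} by δ(·,b) → {2,5} and {3}.
No further refinement is possible. Final partition (4 blocks): {2,5} | {1,4} | {0} | {3}.

4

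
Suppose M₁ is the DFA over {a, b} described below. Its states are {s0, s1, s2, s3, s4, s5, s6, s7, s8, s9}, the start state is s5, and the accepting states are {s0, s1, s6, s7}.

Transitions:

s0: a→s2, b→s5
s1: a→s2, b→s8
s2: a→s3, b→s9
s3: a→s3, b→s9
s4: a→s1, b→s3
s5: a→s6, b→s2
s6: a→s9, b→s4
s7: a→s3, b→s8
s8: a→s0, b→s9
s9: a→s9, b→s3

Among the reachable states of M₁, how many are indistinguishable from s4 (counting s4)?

First remove the unreachable states {s7}; 9 states remain.
Start with accepting vs non-accepting: {s0,s1,s6} | {s2,s3,s4,s5,s8,s9}.
On input a, block {s2,s3,s4,s5,s8,s9} splits into {s2,s3,s9} and {s4,s5,s8}.
Stable partition: {s0,s1,s6} | {s2,s3,s9} | {s4,s5,s8} — 3 equivalence classes.
The equivalence class containing s4 is {s4,s5,s8}, of size 3.

3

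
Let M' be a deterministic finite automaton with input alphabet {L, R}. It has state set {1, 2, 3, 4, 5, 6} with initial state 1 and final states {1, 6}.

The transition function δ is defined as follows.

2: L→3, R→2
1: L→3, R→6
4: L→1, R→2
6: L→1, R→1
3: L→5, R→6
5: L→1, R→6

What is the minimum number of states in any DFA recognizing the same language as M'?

4

First remove the unreachable states {2,4}; 4 states remain.
Start with accepting vs non-accepting: {1,6} | {3,5}.
Split {1,6} by δ(·,L) → {1} and {6}.
On input L, block {3,5} splits into {3} and {5}.
Stable partition: {1} | {3} | {6} | {5} — 4 equivalence classes.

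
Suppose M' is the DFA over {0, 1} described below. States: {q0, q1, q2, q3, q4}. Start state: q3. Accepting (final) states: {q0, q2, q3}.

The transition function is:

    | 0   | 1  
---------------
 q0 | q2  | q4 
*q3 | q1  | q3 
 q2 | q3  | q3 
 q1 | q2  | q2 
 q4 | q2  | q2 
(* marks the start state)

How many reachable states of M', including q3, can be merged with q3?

1

States {q0,q4} cannot be reached from the start state, so discard them.
P0 = {q2,q3} | {q1}.
Split {q2,q3} by δ(·,0) → {q2} and {q3}.
The partition is now stable with 3 blocks: {q2} | {q1} | {q3}.
The equivalence class containing q3 is {q3}, of size 1.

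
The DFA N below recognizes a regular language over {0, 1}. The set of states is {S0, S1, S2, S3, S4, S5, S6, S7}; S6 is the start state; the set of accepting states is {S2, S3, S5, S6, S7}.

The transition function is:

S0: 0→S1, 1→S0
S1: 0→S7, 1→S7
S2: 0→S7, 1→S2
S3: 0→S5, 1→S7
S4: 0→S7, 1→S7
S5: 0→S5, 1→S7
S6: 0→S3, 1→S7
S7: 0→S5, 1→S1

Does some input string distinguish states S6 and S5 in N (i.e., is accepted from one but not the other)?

States {S0,S2,S4} cannot be reached from the start state, so discard them.
Start with accepting vs non-accepting: {S3,S5,S6,S7} | {S1}.
On input 1, block {S3,S5,S6,S7} splits into {S3,S5,S6} and {S7}.
Stable partition: {S3,S5,S6} | {S1} | {S7} — 3 equivalence classes.
S6 and S5 lie in the same block of the stable partition, so they are equivalent — no string distinguishes them.

No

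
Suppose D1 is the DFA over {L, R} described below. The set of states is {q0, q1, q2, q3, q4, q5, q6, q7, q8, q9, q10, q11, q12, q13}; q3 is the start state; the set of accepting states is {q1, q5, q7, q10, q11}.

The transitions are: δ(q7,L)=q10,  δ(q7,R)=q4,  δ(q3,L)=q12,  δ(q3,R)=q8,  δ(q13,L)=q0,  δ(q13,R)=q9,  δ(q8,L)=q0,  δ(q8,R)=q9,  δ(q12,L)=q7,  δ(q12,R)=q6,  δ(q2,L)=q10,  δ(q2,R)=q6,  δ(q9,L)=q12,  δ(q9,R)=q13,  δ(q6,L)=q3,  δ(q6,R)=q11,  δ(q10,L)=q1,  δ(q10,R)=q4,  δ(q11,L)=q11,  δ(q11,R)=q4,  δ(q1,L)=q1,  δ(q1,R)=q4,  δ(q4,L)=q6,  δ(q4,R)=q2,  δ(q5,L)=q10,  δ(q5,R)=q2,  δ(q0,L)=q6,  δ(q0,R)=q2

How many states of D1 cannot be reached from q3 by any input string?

Starting at q3 and following transitions, the reachable set is {q0, q1, q2, q3, q4, q6, q7, q8, q9, q10, q11, q12, q13}. That leaves q5 unreachable — 1 in total.

1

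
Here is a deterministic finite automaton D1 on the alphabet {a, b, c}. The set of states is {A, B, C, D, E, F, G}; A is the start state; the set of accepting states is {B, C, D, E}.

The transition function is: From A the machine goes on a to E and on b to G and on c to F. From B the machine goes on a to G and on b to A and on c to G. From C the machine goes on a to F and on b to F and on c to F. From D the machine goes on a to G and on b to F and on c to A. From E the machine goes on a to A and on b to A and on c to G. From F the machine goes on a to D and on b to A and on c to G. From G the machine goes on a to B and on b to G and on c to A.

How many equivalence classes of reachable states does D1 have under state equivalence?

2

States {C} cannot be reached from the start state, so discard them.
Initial partition by acceptance: {B,D,E} | {A,F,G}.
The partition is now stable with 2 blocks: {B,D,E} | {A,F,G}.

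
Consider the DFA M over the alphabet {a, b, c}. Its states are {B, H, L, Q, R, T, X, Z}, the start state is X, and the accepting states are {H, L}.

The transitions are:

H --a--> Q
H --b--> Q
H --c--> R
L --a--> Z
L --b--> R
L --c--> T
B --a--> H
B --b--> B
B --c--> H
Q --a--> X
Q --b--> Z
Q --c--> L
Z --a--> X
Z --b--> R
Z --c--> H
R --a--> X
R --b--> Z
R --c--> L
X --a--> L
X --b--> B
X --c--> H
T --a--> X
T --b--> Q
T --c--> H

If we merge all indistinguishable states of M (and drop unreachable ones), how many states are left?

3

All states are reachable from the start state.
Initial partition by acceptance: {H,L} | {B,Q,R,T,X,Z}.
Split {B,Q,R,T,X,Z} by δ(·,a) → {Q,R,T,Z} and {B,X}.
No further refinement is possible. Final partition (3 blocks): {H,L} | {Q,R,T,Z} | {B,X}.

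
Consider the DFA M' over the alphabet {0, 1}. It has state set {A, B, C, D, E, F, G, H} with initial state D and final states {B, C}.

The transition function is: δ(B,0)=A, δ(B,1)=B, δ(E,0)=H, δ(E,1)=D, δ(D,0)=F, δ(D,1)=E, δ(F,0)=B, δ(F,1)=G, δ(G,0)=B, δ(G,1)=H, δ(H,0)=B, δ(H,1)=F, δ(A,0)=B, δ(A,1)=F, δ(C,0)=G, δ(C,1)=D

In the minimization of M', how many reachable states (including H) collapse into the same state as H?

First remove the unreachable states {C}; 7 states remain.
Initial partition by acceptance: {B} | {A,D,E,F,G,H}.
Refine {A,D,E,F,G,H} on symbol 0: members go to different blocks, giving {A,F,G,H} and {D,E}.
No further refinement is possible. Final partition (3 blocks): {B} | {A,F,G,H} | {D,E}.
The equivalence class containing H is {A,F,G,H}, of size 4.

4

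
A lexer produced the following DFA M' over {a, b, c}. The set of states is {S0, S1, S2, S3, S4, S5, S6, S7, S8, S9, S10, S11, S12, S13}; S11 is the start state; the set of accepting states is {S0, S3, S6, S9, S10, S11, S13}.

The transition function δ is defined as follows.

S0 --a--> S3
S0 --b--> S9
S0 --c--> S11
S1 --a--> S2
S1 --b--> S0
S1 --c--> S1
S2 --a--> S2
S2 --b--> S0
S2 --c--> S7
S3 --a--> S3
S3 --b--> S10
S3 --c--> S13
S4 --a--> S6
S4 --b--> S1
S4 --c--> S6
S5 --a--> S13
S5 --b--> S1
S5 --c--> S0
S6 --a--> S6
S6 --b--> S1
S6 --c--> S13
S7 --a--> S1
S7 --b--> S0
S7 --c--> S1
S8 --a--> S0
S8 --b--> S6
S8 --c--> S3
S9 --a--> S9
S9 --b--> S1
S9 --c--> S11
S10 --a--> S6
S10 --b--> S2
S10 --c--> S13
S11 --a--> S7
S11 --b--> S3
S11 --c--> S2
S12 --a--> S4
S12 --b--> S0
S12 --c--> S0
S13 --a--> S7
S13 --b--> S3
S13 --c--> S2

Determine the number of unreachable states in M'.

No path from S11 leads to S4, S5, S8, S12; the other 10 states are all reachable.

4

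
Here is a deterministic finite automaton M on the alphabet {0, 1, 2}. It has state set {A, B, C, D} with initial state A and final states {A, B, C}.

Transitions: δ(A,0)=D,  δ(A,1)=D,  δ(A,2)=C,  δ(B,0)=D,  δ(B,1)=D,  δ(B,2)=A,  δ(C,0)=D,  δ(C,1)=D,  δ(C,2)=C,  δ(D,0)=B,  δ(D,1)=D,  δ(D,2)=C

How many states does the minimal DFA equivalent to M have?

2

All states are reachable from the start state.
Start with accepting vs non-accepting: {A,B,C} | {D}.
Stable partition: {A,B,C} | {D} — 2 equivalence classes.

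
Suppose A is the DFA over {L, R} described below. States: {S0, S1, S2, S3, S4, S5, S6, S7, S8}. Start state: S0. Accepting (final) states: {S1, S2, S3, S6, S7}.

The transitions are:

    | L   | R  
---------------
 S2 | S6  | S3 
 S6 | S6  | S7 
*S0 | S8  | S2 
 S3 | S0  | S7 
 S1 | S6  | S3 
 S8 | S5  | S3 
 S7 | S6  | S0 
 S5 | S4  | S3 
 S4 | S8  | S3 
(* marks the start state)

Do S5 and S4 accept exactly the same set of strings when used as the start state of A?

States {S1} cannot be reached from the start state, so discard them.
P0 = {S2,S3,S6,S7} | {S0,S4,S5,S8}.
Refine {S2,S3,S6,S7} on symbol L: members go to different blocks, giving {S2,S6,S7} and {S3}.
Split {S2,S6,S7} by δ(·,R) → {S2} and {S6} and {S7}.
Split {S0,S4,S5,S8} by δ(·,R) → {S4,S5,S8} and {S0}.
No further refinement is possible. Final partition (6 blocks): {S2} | {S4,S5,S8} | {S3} | {S6} | {S7} | {S0}.
S5 and S4 lie in the same block of the stable partition, so they are equivalent — no string distinguishes them.

Yes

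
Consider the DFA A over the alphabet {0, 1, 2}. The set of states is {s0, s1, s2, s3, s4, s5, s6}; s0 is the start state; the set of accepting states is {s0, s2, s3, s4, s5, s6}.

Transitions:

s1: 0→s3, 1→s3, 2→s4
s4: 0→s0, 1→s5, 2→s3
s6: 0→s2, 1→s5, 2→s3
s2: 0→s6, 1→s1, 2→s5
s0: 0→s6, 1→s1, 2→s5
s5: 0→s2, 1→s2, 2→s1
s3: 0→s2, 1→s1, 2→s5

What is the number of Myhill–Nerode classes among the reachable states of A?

5

Every state is reachable, so we keep all 7.
Initial partition by acceptance: {s0,s2,s3,s4,s5,s6} | {s1}.
Split {s0,s2,s3,s4,s5,s6} by δ(·,1) → {s0,s2,s3} and {s4,s5,s6}.
Split {s0,s2,s3} by δ(·,0) → {s0,s2} and {s3}.
Refine {s4,s5,s6} on symbol 1: members go to different blocks, giving {s4,s6} and {s5}.
The partition is now stable with 5 blocks: {s0,s2} | {s1} | {s4,s6} | {s3} | {s5}.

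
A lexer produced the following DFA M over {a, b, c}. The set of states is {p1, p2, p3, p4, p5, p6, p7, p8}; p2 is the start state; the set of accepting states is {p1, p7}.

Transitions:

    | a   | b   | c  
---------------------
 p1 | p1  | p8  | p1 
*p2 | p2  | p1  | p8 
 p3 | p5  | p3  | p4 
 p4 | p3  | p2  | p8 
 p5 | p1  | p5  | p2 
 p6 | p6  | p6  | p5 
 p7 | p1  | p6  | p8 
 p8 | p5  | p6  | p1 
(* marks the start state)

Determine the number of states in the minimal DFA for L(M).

5

First remove the unreachable states {p3,p4,p7}; 5 states remain.
Initial partition by acceptance: {p1} | {p2,p5,p6,p8}.
Split {p2,p5,p6,p8} by δ(·,a) → {p2,p6,p8} and {p5}.
Split {p2,p6,p8} by δ(·,a) → {p2,p6} and {p8}.
Refine {p2,p6} on symbol b: members go to different blocks, giving {p2} and {p6}.
Stable partition: {p1} | {p2} | {p5} | {p8} | {p6} — 5 equivalence classes.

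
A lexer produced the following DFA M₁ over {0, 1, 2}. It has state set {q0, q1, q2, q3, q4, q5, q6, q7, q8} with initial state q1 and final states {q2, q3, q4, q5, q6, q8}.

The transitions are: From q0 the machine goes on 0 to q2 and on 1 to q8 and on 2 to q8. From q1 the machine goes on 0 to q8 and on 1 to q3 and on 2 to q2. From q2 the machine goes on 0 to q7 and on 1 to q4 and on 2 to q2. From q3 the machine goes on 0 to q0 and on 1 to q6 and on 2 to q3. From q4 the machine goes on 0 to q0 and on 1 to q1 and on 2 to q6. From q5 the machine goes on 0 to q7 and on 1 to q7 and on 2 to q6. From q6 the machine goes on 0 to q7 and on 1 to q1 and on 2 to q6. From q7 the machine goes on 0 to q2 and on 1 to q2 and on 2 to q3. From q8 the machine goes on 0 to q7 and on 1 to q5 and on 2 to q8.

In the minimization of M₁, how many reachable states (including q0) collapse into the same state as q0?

3

Every state is reachable, so we keep all 9.
Initial partition by acceptance: {q2,q3,q4,q5,q6,q8} | {q0,q1,q7}.
Refine {q2,q3,q4,q5,q6,q8} on symbol 1: members go to different blocks, giving {q2,q3,q8} and {q4,q5,q6}.
No further refinement is possible. Final partition (3 blocks): {q2,q3,q8} | {q0,q1,q7} | {q4,q5,q6}.
State q0 belongs to the block {q0,q1,q7}, which has 3 states.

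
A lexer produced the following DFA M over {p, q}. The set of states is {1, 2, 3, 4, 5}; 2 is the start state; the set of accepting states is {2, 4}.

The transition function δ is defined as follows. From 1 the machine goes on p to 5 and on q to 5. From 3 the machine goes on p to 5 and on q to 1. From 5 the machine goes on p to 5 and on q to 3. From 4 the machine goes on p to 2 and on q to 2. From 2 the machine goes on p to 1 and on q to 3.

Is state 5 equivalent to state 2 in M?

No

States {4} cannot be reached from the start state, so discard them.
P0 = {2} | {1,3,5}.
No further refinement is possible. Final partition (2 blocks): {2} | {1,3,5}.
5 and 2 end up in different blocks, so they are distinguishable. For instance, the string 'ε' is accepted from only 2.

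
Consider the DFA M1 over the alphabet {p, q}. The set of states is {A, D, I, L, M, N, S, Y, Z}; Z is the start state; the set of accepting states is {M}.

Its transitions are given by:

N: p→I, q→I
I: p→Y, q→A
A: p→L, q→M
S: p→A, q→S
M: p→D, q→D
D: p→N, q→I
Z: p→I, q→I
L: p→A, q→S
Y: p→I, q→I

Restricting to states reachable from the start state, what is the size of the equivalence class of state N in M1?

3

Initial partition by acceptance: {M} | {A,D,I,L,N,S,Y,Z}.
Split {A,D,I,L,N,S,Y,Z} by δ(·,q) → {D,I,L,N,S,Y,Z} and {A}.
On input p, block {D,I,L,N,S,Y,Z} splits into {D,I,N,Y,Z} and {L,S}.
Split {D,I,N,Y,Z} by δ(·,q) → {D,N,Y,Z} and {I}.
Refine {D,N,Y,Z} on symbol p: members go to different blocks, giving {N,Y,Z} and {D}.
Stable partition: {M} | {N,Y,Z} | {A} | {L,S} | {I} | {D} — 6 equivalence classes.
The equivalence class containing N is {N,Y,Z}, of size 3.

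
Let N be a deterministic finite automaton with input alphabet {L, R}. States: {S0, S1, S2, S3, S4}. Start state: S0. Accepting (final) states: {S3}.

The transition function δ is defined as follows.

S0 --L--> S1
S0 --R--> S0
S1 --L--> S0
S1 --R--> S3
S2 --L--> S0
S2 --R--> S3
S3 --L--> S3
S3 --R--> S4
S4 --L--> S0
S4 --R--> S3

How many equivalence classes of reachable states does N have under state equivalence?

Reachable states from the start: {S0,S1,S3,S4}. Unreachable: {S2} — drop them.
Start with accepting vs non-accepting: {S3} | {S0,S1,S4}.
Split {S0,S1,S4} by δ(·,R) → {S1,S4} and {S0}.
The partition is now stable with 3 blocks: {S3} | {S1,S4} | {S0}.

3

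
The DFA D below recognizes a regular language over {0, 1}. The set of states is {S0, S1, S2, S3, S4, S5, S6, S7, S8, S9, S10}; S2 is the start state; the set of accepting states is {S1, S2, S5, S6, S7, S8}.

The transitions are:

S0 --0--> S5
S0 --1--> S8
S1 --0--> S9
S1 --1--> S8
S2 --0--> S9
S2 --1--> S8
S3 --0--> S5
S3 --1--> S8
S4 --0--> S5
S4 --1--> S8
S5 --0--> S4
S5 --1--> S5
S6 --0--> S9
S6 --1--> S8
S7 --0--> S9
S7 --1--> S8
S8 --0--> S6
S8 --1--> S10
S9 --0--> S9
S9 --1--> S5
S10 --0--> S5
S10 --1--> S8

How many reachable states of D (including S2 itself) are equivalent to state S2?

Reachable states from the start: {S2,S4,S5,S6,S8,S9,S10}. Unreachable: {S0,S1,S3,S7} — drop them.
P0 = {S2,S5,S6,S8} | {S4,S9,S10}.
Refine {S2,S5,S6,S8} on symbol 0: members go to different blocks, giving {S2,S5,S6} and {S8}.
Split {S2,S5,S6} by δ(·,1) → {S2,S6} and {S5}.
On input 0, block {S4,S9,S10} splits into {S4,S10} and {S9}.
The partition is now stable with 5 blocks: {S2,S6} | {S4,S10} | {S8} | {S5} | {S9}.
The equivalence class containing S2 is {S2,S6}, of size 2.

2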